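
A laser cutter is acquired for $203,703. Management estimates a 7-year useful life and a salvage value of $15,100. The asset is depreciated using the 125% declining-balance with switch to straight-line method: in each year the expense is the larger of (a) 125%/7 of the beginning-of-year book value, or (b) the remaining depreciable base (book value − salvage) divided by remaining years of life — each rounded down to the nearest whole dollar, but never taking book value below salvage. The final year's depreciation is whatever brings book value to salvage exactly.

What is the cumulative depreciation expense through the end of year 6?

Depreciable base = $203,703 − $15,100 = $188,603.
Year 1: DB = ⌊$203,703 × 125%/7⌋ = $36,375; SL = ⌊$188,603/7⌋ = $26,943 → take DB $36,375. Book value $167,328.
Year 2: DB = ⌊$167,328 × 125%/7⌋ = $29,880; SL = ⌊$152,228/6⌋ = $25,371 → take DB $29,880. Book value $137,448.
Year 3: DB = ⌊$137,448 × 125%/7⌋ = $24,544; SL = ⌊$122,348/5⌋ = $24,469 → take DB $24,544. Book value $112,904.
Year 4: DB = ⌊$112,904 × 125%/7⌋ = $20,161; SL = ⌊$97,804/4⌋ = $24,451 → take SL $24,451. Book value $88,453.
Year 5: DB = ⌊$88,453 × 125%/7⌋ = $15,795; SL = ⌊$73,353/3⌋ = $24,451 → take SL $24,451. Book value $64,002.
Year 6: DB = ⌊$64,002 × 125%/7⌋ = $11,428; SL = ⌊$48,902/2⌋ = $24,451 → take SL $24,451. Book value $39,551.
Accumulated through year 6 = $203,703 − $39,551 = $164,152.

$164,152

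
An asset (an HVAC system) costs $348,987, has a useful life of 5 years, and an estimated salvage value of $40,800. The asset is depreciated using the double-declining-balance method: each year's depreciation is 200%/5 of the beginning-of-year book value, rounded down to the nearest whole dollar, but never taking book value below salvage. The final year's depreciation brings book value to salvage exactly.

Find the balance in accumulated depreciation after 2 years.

Depreciable base = $348,987 − $40,800 = $308,187.
Year 1: ⌊$348,987 × 200%/5⌋ = $139,594. Book value $209,393.
Year 2: ⌊$209,393 × 200%/5⌋ = $83,757. Book value $125,636.
Accumulated through year 2 = $348,987 − $125,636 = $223,351.

$223,351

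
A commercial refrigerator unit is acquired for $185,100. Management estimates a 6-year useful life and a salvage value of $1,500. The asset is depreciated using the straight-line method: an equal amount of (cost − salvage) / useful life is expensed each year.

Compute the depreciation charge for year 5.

Depreciable base = $185,100 − $1,500 = $183,600.
Annual expense = $183,600 / 6 = $30,600.

$30,600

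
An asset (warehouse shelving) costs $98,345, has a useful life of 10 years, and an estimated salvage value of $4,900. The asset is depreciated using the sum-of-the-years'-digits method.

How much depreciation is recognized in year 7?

Depreciable base = $98,345 − $4,900 = $93,445.
Sum of the years' digits = 10+9+8+7+6+5+4+3+2+1 = 55.
Year 1: $93,445 × 10/55 = $16,990. Book value $81,355.
Year 2: $93,445 × 9/55 = $15,291. Book value $66,064.
Year 3: $93,445 × 8/55 = $13,592. Book value $52,472.
Year 4: $93,445 × 7/55 = $11,893. Book value $40,579.
Year 5: $93,445 × 6/55 = $10,194. Book value $30,385.
Year 6: $93,445 × 5/55 = $8,495. Book value $21,890.
Year 7: $93,445 × 4/55 = $6,796. Book value $15,094.

$6,796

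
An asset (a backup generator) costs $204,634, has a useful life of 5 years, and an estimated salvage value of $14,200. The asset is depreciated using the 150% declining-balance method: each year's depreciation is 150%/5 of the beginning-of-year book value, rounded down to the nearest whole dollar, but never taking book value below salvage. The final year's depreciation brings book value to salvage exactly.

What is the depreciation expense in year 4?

$21,057

Depreciable base = $204,634 − $14,200 = $190,434.
Year 1: ⌊$204,634 × 150%/5⌋ = $61,390. Book value $143,244.
Year 2: ⌊$143,244 × 150%/5⌋ = $42,973. Book value $100,271.
Year 3: ⌊$100,271 × 150%/5⌋ = $30,081. Book value $70,190.
Year 4: ⌊$70,190 × 150%/5⌋ = $21,057. Book value $49,133.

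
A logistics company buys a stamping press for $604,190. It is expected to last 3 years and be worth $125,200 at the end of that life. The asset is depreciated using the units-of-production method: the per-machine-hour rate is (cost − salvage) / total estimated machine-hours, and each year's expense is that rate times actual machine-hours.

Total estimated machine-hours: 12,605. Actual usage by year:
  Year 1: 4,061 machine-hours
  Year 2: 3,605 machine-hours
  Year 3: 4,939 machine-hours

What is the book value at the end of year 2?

$312,882

Depreciable base = $604,190 − $125,200 = $478,990.
Rate = $478,990 / 12,605 machine-hours = $38 per machine-hour.
Year 1: 4,061 × $38 = $154,318. Book value $449,872.
Year 2: 3,605 × $38 = $136,990. Book value $312,882.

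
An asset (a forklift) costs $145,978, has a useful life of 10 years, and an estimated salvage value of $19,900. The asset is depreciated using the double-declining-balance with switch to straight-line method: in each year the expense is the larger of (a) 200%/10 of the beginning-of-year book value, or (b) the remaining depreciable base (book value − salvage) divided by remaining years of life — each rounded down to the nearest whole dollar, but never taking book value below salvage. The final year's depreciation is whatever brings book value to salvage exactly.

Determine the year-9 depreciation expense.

Depreciable base = $145,978 − $19,900 = $126,078.
Year 1: DB = ⌊$145,978 × 200%/10⌋ = $29,195; SL = ⌊$126,078/10⌋ = $12,607 → take DB $29,195. Book value $116,783.
Year 2: DB = ⌊$116,783 × 200%/10⌋ = $23,356; SL = ⌊$96,883/9⌋ = $10,764 → take DB $23,356. Book value $93,427.
Year 3: DB = ⌊$93,427 × 200%/10⌋ = $18,685; SL = ⌊$73,527/8⌋ = $9,190 → take DB $18,685. Book value $74,742.
Year 4: DB = ⌊$74,742 × 200%/10⌋ = $14,948; SL = ⌊$54,842/7⌋ = $7,834 → take DB $14,948. Book value $59,794.
Year 5: DB = ⌊$59,794 × 200%/10⌋ = $11,958; SL = ⌊$39,894/6⌋ = $6,649 → take DB $11,958. Book value $47,836.
Year 6: DB = ⌊$47,836 × 200%/10⌋ = $9,567; SL = ⌊$27,936/5⌋ = $5,587 → take DB $9,567. Book value $38,269.
Year 7: DB = ⌊$38,269 × 200%/10⌋ = $7,653; SL = ⌊$18,369/4⌋ = $4,592 → take DB $7,653. Book value $30,616.
Year 8: DB = ⌊$30,616 × 200%/10⌋ = $6,123; SL = ⌊$10,716/3⌋ = $3,572 → take DB $6,123. Book value $24,493.
Year 9: DB = ⌊$24,493 × 200%/10⌋ = $4,898; SL = ⌊$4,593/2⌋ = $2,296 → take DB $4,898, capped at $4,593. Book value $19,900.

$4,593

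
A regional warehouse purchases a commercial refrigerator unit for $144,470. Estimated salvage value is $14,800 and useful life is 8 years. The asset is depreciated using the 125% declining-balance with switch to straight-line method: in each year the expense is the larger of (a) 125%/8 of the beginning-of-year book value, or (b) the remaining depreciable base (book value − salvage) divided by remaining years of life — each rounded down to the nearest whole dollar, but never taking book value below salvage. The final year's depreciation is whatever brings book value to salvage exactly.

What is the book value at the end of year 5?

$57,989

Depreciable base = $144,470 − $14,800 = $129,670.
Year 1: DB = ⌊$144,470 × 125%/8⌋ = $22,573; SL = ⌊$129,670/8⌋ = $16,208 → take DB $22,573. Book value $121,897.
Year 2: DB = ⌊$121,897 × 125%/8⌋ = $19,046; SL = ⌊$107,097/7⌋ = $15,299 → take DB $19,046. Book value $102,851.
Year 3: DB = ⌊$102,851 × 125%/8⌋ = $16,070; SL = ⌊$88,051/6⌋ = $14,675 → take DB $16,070. Book value $86,781.
Year 4: DB = ⌊$86,781 × 125%/8⌋ = $13,559; SL = ⌊$71,981/5⌋ = $14,396 → take SL $14,396. Book value $72,385.
Year 5: DB = ⌊$72,385 × 125%/8⌋ = $11,310; SL = ⌊$57,585/4⌋ = $14,396 → take SL $14,396. Book value $57,989.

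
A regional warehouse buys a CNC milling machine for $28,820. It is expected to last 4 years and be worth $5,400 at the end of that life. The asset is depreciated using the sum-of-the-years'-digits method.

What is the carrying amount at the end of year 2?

Depreciable base = $28,820 − $5,400 = $23,420.
Sum of the years' digits = 4+3+2+1 = 10.
Year 1: $23,420 × 4/10 = $9,368. Book value $19,452.
Year 2: $23,420 × 3/10 = $7,026. Book value $12,426.

$12,426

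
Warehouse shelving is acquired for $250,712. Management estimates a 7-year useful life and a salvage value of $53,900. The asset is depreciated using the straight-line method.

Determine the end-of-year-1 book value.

$222,596

Depreciable base = $250,712 − $53,900 = $196,812.
Annual expense = $196,812 / 7 = $28,116.
End of year 1: book value $222,596.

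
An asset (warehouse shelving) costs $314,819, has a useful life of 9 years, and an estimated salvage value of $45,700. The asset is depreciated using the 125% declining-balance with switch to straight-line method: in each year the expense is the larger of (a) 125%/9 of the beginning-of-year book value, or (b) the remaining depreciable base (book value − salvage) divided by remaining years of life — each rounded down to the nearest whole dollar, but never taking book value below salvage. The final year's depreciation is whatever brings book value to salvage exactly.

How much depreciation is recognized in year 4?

Depreciable base = $314,819 − $45,700 = $269,119.
Year 1: DB = ⌊$314,819 × 125%/9⌋ = $43,724; SL = ⌊$269,119/9⌋ = $29,902 → take DB $43,724. Book value $271,095.
Year 2: DB = ⌊$271,095 × 125%/9⌋ = $37,652; SL = ⌊$225,395/8⌋ = $28,174 → take DB $37,652. Book value $233,443.
Year 3: DB = ⌊$233,443 × 125%/9⌋ = $32,422; SL = ⌊$187,743/7⌋ = $26,820 → take DB $32,422. Book value $201,021.
Year 4: DB = ⌊$201,021 × 125%/9⌋ = $27,919; SL = ⌊$155,321/6⌋ = $25,886 → take DB $27,919. Book value $173,102.

$27,919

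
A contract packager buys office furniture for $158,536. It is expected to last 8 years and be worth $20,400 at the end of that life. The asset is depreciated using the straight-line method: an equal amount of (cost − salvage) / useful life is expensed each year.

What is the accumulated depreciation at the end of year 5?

Depreciable base = $158,536 − $20,400 = $138,136.
Annual expense = $138,136 / 8 = $17,267.
End of year 1: book value $141,269.
End of year 2: book value $124,002.
End of year 3: book value $106,735.
End of year 4: book value $89,468.
End of year 5: book value $72,201.
Accumulated through year 5 = $158,536 − $72,201 = $86,335.

$86,335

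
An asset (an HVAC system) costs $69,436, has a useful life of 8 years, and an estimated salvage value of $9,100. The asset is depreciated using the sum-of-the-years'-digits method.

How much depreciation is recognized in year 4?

$8,380

Depreciable base = $69,436 − $9,100 = $60,336.
Sum of the years' digits = 8+7+6+5+4+3+2+1 = 36.
Year 1: $60,336 × 8/36 = $13,408. Book value $56,028.
Year 2: $60,336 × 7/36 = $11,732. Book value $44,296.
Year 3: $60,336 × 6/36 = $10,056. Book value $34,240.
Year 4: $60,336 × 5/36 = $8,380. Book value $25,860.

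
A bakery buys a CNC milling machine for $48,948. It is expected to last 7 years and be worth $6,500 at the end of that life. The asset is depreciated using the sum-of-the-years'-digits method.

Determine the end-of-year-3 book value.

Depreciable base = $48,948 − $6,500 = $42,448.
Sum of the years' digits = 7+6+5+4+3+2+1 = 28.
Year 1: $42,448 × 7/28 = $10,612. Book value $38,336.
Year 2: $42,448 × 6/28 = $9,096. Book value $29,240.
Year 3: $42,448 × 5/28 = $7,580. Book value $21,660.

$21,660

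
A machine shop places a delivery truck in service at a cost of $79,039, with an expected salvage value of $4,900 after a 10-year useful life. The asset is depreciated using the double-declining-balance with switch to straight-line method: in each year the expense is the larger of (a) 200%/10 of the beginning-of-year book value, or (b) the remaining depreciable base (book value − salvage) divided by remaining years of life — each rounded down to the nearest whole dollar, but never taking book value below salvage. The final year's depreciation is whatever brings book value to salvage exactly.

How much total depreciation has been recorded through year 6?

$58,318

Depreciable base = $79,039 − $4,900 = $74,139.
Year 1: DB = ⌊$79,039 × 200%/10⌋ = $15,807; SL = ⌊$74,139/10⌋ = $7,413 → take DB $15,807. Book value $63,232.
Year 2: DB = ⌊$63,232 × 200%/10⌋ = $12,646; SL = ⌊$58,332/9⌋ = $6,481 → take DB $12,646. Book value $50,586.
Year 3: DB = ⌊$50,586 × 200%/10⌋ = $10,117; SL = ⌊$45,686/8⌋ = $5,710 → take DB $10,117. Book value $40,469.
Year 4: DB = ⌊$40,469 × 200%/10⌋ = $8,093; SL = ⌊$35,569/7⌋ = $5,081 → take DB $8,093. Book value $32,376.
Year 5: DB = ⌊$32,376 × 200%/10⌋ = $6,475; SL = ⌊$27,476/6⌋ = $4,579 → take DB $6,475. Book value $25,901.
Year 6: DB = ⌊$25,901 × 200%/10⌋ = $5,180; SL = ⌊$21,001/5⌋ = $4,200 → take DB $5,180. Book value $20,721.
Accumulated through year 6 = $79,039 − $20,721 = $58,318.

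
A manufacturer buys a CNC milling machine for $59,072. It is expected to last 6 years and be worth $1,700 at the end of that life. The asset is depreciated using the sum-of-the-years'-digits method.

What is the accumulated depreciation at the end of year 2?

Depreciable base = $59,072 − $1,700 = $57,372.
Sum of the years' digits = 6+5+4+3+2+1 = 21.
Year 1: $57,372 × 6/21 = $16,392. Book value $42,680.
Year 2: $57,372 × 5/21 = $13,660. Book value $29,020.
Accumulated through year 2 = $59,072 − $29,020 = $30,052.

$30,052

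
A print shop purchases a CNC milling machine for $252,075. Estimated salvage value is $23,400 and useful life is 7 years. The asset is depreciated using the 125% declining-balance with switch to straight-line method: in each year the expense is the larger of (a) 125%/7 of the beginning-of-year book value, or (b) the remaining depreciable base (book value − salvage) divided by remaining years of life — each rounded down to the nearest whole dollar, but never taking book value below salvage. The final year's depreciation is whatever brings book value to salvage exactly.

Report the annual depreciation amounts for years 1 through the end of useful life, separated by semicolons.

$45,013; $36,975; $30,372; $29,078; $29,079; $29,079; $29,079

Depreciable base = $252,075 − $23,400 = $228,675.
Year 1: DB = ⌊$252,075 × 125%/7⌋ = $45,013; SL = ⌊$228,675/7⌋ = $32,667 → take DB $45,013. Book value $207,062.
Year 2: DB = ⌊$207,062 × 125%/7⌋ = $36,975; SL = ⌊$183,662/6⌋ = $30,610 → take DB $36,975. Book value $170,087.
Year 3: DB = ⌊$170,087 × 125%/7⌋ = $30,372; SL = ⌊$146,687/5⌋ = $29,337 → take DB $30,372. Book value $139,715.
Year 4: DB = ⌊$139,715 × 125%/7⌋ = $24,949; SL = ⌊$116,315/4⌋ = $29,078 → take SL $29,078. Book value $110,637.
Year 5: DB = ⌊$110,637 × 125%/7⌋ = $19,756; SL = ⌊$87,237/3⌋ = $29,079 → take SL $29,079. Book value $81,558.
Year 6: DB = ⌊$81,558 × 125%/7⌋ = $14,563; SL = ⌊$58,158/2⌋ = $29,079 → take SL $29,079. Book value $52,479.
Year 7 (final): $52,479 − $23,400 = $29,079. Book value $23,400.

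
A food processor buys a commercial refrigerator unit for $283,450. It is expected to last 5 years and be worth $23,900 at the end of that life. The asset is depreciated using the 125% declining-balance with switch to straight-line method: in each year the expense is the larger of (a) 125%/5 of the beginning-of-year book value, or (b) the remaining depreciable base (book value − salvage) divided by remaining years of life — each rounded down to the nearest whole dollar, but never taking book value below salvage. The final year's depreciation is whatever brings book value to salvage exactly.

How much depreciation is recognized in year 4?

$45,180

Depreciable base = $283,450 − $23,900 = $259,550.
Year 1: DB = ⌊$283,450 × 125%/5⌋ = $70,862; SL = ⌊$259,550/5⌋ = $51,910 → take DB $70,862. Book value $212,588.
Year 2: DB = ⌊$212,588 × 125%/5⌋ = $53,147; SL = ⌊$188,688/4⌋ = $47,172 → take DB $53,147. Book value $159,441.
Year 3: DB = ⌊$159,441 × 125%/5⌋ = $39,860; SL = ⌊$135,541/3⌋ = $45,180 → take SL $45,180. Book value $114,261.
Year 4: DB = ⌊$114,261 × 125%/5⌋ = $28,565; SL = ⌊$90,361/2⌋ = $45,180 → take SL $45,180. Book value $69,081.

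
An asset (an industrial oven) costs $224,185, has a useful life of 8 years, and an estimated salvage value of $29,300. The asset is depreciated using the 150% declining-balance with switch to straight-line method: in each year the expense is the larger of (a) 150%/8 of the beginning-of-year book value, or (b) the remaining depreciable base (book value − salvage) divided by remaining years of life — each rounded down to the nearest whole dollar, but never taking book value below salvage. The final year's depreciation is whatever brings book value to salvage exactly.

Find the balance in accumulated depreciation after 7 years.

Depreciable base = $224,185 − $29,300 = $194,885.
Year 1: DB = ⌊$224,185 × 150%/8⌋ = $42,034; SL = ⌊$194,885/8⌋ = $24,360 → take DB $42,034. Book value $182,151.
Year 2: DB = ⌊$182,151 × 150%/8⌋ = $34,153; SL = ⌊$152,851/7⌋ = $21,835 → take DB $34,153. Book value $147,998.
Year 3: DB = ⌊$147,998 × 150%/8⌋ = $27,749; SL = ⌊$118,698/6⌋ = $19,783 → take DB $27,749. Book value $120,249.
Year 4: DB = ⌊$120,249 × 150%/8⌋ = $22,546; SL = ⌊$90,949/5⌋ = $18,189 → take DB $22,546. Book value $97,703.
Year 5: DB = ⌊$97,703 × 150%/8⌋ = $18,319; SL = ⌊$68,403/4⌋ = $17,100 → take DB $18,319. Book value $79,384.
Year 6: DB = ⌊$79,384 × 150%/8⌋ = $14,884; SL = ⌊$50,084/3⌋ = $16,694 → take SL $16,694. Book value $62,690.
Year 7: DB = ⌊$62,690 × 150%/8⌋ = $11,754; SL = ⌊$33,390/2⌋ = $16,695 → take SL $16,695. Book value $45,995.
Accumulated through year 7 = $224,185 − $45,995 = $178,190.

$178,190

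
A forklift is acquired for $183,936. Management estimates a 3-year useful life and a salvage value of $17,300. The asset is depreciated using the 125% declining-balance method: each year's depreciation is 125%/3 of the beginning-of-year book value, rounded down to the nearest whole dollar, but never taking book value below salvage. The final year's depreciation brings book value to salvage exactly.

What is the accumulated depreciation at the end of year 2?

$121,346

Depreciable base = $183,936 − $17,300 = $166,636.
Year 1: ⌊$183,936 × 125%/3⌋ = $76,640. Book value $107,296.
Year 2: ⌊$107,296 × 125%/3⌋ = $44,706. Book value $62,590.
Accumulated through year 2 = $183,936 − $62,590 = $121,346.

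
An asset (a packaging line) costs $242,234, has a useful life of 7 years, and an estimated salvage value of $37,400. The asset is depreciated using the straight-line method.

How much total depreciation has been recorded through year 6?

Depreciable base = $242,234 − $37,400 = $204,834.
Annual expense = $204,834 / 7 = $29,262.
End of year 1: book value $212,972.
End of year 2: book value $183,710.
End of year 3: book value $154,448.
End of year 4: book value $125,186.
End of year 5: book value $95,924.
End of year 6: book value $66,662.
Accumulated through year 6 = $242,234 − $66,662 = $175,572.

$175,572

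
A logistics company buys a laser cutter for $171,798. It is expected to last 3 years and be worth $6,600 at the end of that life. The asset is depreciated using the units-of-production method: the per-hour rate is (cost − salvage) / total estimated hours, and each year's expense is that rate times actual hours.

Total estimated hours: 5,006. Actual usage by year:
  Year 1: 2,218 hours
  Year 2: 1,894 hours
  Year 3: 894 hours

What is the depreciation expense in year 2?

Depreciable base = $171,798 − $6,600 = $165,198.
Rate = $165,198 / 5,006 hours = $33 per hour.
Year 1: 2,218 × $33 = $73,194. Book value $98,604.
Year 2: 1,894 × $33 = $62,502. Book value $36,102.

$62,502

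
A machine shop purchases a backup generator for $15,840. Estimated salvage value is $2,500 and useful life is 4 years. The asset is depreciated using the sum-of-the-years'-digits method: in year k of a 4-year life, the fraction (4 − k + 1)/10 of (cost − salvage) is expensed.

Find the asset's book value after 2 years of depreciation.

Depreciable base = $15,840 − $2,500 = $13,340.
Sum of the years' digits = 4+3+2+1 = 10.
Year 1: $13,340 × 4/10 = $5,336. Book value $10,504.
Year 2: $13,340 × 3/10 = $4,002. Book value $6,502.

$6,502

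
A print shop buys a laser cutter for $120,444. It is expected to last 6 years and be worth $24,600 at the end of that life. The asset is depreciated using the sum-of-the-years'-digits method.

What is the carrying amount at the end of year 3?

Depreciable base = $120,444 − $24,600 = $95,844.
Sum of the years' digits = 6+5+4+3+2+1 = 21.
Year 1: $95,844 × 6/21 = $27,384. Book value $93,060.
Year 2: $95,844 × 5/21 = $22,820. Book value $70,240.
Year 3: $95,844 × 4/21 = $18,256. Book value $51,984.

$51,984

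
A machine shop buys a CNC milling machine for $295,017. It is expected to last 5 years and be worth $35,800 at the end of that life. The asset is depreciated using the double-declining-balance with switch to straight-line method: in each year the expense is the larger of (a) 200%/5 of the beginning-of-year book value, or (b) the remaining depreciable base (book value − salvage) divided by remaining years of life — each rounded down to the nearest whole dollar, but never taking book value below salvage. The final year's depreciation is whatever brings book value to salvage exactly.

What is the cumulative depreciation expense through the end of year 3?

$231,292

Depreciable base = $295,017 − $35,800 = $259,217.
Year 1: DB = ⌊$295,017 × 200%/5⌋ = $118,006; SL = ⌊$259,217/5⌋ = $51,843 → take DB $118,006. Book value $177,011.
Year 2: DB = ⌊$177,011 × 200%/5⌋ = $70,804; SL = ⌊$141,211/4⌋ = $35,302 → take DB $70,804. Book value $106,207.
Year 3: DB = ⌊$106,207 × 200%/5⌋ = $42,482; SL = ⌊$70,407/3⌋ = $23,469 → take DB $42,482. Book value $63,725.
Accumulated through year 3 = $295,017 − $63,725 = $231,292.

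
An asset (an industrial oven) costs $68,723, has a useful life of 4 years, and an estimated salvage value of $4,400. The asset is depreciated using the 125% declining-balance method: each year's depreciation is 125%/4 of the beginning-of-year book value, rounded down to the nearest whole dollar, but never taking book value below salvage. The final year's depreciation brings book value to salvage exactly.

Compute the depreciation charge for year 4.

Depreciable base = $68,723 − $4,400 = $64,323.
Year 1: ⌊$68,723 × 125%/4⌋ = $21,475. Book value $47,248.
Year 2: ⌊$47,248 × 125%/4⌋ = $14,765. Book value $32,483.
Year 3: ⌊$32,483 × 125%/4⌋ = $10,150. Book value $22,333.
Year 4 (final): $22,333 − $4,400 = $17,933. Book value $4,400.

$17,933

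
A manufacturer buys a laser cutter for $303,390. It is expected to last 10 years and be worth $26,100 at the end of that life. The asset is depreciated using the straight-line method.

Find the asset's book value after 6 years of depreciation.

$137,016

Depreciable base = $303,390 − $26,100 = $277,290.
Annual expense = $277,290 / 10 = $27,729.
End of year 1: book value $275,661.
End of year 2: book value $247,932.
End of year 3: book value $220,203.
End of year 4: book value $192,474.
End of year 5: book value $164,745.
End of year 6: book value $137,016.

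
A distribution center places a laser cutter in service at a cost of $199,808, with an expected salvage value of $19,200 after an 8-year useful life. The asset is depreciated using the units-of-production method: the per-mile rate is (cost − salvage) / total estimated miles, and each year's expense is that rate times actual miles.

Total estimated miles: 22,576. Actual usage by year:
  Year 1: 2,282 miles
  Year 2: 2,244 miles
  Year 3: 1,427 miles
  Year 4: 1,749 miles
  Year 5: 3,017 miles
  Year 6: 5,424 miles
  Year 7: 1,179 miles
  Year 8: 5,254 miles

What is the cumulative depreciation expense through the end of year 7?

Depreciable base = $199,808 − $19,200 = $180,608.
Rate = $180,608 / 22,576 miles = $8 per mile.
Year 1: 2,282 × $8 = $18,256. Book value $181,552.
Year 2: 2,244 × $8 = $17,952. Book value $163,600.
Year 3: 1,427 × $8 = $11,416. Book value $152,184.
Year 4: 1,749 × $8 = $13,992. Book value $138,192.
Year 5: 3,017 × $8 = $24,136. Book value $114,056.
Year 6: 5,424 × $8 = $43,392. Book value $70,664.
Year 7: 1,179 × $8 = $9,432. Book value $61,232.
Accumulated through year 7 = $199,808 − $61,232 = $138,576.

$138,576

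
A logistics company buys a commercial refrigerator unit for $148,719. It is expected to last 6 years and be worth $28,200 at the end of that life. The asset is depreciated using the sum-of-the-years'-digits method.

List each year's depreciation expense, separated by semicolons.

Depreciable base = $148,719 − $28,200 = $120,519.
Sum of the years' digits = 6+5+4+3+2+1 = 21.
Year 1: $120,519 × 6/21 = $34,434. Book value $114,285.
Year 2: $120,519 × 5/21 = $28,695. Book value $85,590.
Year 3: $120,519 × 4/21 = $22,956. Book value $62,634.
Year 4: $120,519 × 3/21 = $17,217. Book value $45,417.
Year 5: $120,519 × 2/21 = $11,478. Book value $33,939.
Year 6: $120,519 × 1/21 = $5,739. Book value $28,200.

$34,434; $28,695; $22,956; $17,217; $11,478; $5,739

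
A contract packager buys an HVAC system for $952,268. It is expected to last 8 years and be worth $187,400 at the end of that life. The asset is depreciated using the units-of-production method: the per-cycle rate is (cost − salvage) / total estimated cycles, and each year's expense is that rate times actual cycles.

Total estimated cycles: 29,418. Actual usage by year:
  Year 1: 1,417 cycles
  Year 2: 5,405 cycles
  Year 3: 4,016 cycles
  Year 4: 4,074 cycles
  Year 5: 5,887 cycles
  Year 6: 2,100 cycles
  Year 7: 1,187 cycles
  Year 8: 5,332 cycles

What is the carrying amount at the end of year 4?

$564,556

Depreciable base = $952,268 − $187,400 = $764,868.
Rate = $764,868 / 29,418 cycles = $26 per cycle.
Year 1: 1,417 × $26 = $36,842. Book value $915,426.
Year 2: 5,405 × $26 = $140,530. Book value $774,896.
Year 3: 4,016 × $26 = $104,416. Book value $670,480.
Year 4: 4,074 × $26 = $105,924. Book value $564,556.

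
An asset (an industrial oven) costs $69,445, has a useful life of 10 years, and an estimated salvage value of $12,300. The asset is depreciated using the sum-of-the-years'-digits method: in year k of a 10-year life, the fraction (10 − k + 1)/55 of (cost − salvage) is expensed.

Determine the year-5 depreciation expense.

Depreciable base = $69,445 − $12,300 = $57,145.
Sum of the years' digits = 10+9+8+7+6+5+4+3+2+1 = 55.
Year 1: $57,145 × 10/55 = $10,390. Book value $59,055.
Year 2: $57,145 × 9/55 = $9,351. Book value $49,704.
Year 3: $57,145 × 8/55 = $8,312. Book value $41,392.
Year 4: $57,145 × 7/55 = $7,273. Book value $34,119.
Year 5: $57,145 × 6/55 = $6,234. Book value $27,885.

$6,234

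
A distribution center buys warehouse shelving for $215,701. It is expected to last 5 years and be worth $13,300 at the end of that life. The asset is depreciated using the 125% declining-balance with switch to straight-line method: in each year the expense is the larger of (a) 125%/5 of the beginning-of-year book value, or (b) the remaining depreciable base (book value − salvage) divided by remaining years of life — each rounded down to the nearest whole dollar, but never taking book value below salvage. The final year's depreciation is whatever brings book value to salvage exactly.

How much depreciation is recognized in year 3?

Depreciable base = $215,701 − $13,300 = $202,401.
Year 1: DB = ⌊$215,701 × 125%/5⌋ = $53,925; SL = ⌊$202,401/5⌋ = $40,480 → take DB $53,925. Book value $161,776.
Year 2: DB = ⌊$161,776 × 125%/5⌋ = $40,444; SL = ⌊$148,476/4⌋ = $37,119 → take DB $40,444. Book value $121,332.
Year 3: DB = ⌊$121,332 × 125%/5⌋ = $30,333; SL = ⌊$108,032/3⌋ = $36,010 → take SL $36,010. Book value $85,322.

$36,010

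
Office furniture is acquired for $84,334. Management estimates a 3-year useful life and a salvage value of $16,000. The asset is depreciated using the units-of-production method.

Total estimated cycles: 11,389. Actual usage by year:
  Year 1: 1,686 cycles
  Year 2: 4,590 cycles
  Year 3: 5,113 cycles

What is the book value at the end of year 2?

Depreciable base = $84,334 − $16,000 = $68,334.
Rate = $68,334 / 11,389 cycles = $6 per cycle.
Year 1: 1,686 × $6 = $10,116. Book value $74,218.
Year 2: 4,590 × $6 = $27,540. Book value $46,678.

$46,678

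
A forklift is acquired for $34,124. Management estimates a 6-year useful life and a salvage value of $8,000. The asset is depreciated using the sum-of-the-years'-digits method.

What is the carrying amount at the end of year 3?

Depreciable base = $34,124 − $8,000 = $26,124.
Sum of the years' digits = 6+5+4+3+2+1 = 21.
Year 1: $26,124 × 6/21 = $7,464. Book value $26,660.
Year 2: $26,124 × 5/21 = $6,220. Book value $20,440.
Year 3: $26,124 × 4/21 = $4,976. Book value $15,464.

$15,464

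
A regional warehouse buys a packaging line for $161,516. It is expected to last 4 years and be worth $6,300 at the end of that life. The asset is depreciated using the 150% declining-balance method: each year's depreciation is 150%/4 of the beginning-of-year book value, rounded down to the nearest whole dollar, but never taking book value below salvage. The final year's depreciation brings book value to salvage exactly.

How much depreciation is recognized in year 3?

Depreciable base = $161,516 − $6,300 = $155,216.
Year 1: ⌊$161,516 × 150%/4⌋ = $60,568. Book value $100,948.
Year 2: ⌊$100,948 × 150%/4⌋ = $37,855. Book value $63,093.
Year 3: ⌊$63,093 × 150%/4⌋ = $23,659. Book value $39,434.

$23,659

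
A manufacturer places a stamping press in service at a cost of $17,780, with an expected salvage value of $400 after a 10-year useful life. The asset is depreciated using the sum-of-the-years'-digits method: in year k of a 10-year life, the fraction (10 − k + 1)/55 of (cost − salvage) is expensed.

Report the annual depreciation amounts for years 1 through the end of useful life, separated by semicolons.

Depreciable base = $17,780 − $400 = $17,380.
Sum of the years' digits = 10+9+8+7+6+5+4+3+2+1 = 55.
Year 1: $17,380 × 10/55 = $3,160. Book value $14,620.
Year 2: $17,380 × 9/55 = $2,844. Book value $11,776.
Year 3: $17,380 × 8/55 = $2,528. Book value $9,248.
Year 4: $17,380 × 7/55 = $2,212. Book value $7,036.
Year 5: $17,380 × 6/55 = $1,896. Book value $5,140.
Year 6: $17,380 × 5/55 = $1,580. Book value $3,560.
Year 7: $17,380 × 4/55 = $1,264. Book value $2,296.
Year 8: $17,380 × 3/55 = $948. Book value $1,348.
Year 9: $17,380 × 2/55 = $632. Book value $716.
Year 10: $17,380 × 1/55 = $316. Book value $400.

$3,160; $2,844; $2,528; $2,212; $1,896; $1,580; $1,264; $948; $632; $316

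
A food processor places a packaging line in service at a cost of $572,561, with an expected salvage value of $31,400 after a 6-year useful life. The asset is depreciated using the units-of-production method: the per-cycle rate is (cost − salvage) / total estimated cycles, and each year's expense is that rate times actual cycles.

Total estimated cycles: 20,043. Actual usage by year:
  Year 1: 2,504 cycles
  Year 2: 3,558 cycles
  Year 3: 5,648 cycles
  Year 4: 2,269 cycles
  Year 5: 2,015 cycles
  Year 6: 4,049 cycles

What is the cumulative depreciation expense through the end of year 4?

$377,433

Depreciable base = $572,561 − $31,400 = $541,161.
Rate = $541,161 / 20,043 cycles = $27 per cycle.
Year 1: 2,504 × $27 = $67,608. Book value $504,953.
Year 2: 3,558 × $27 = $96,066. Book value $408,887.
Year 3: 5,648 × $27 = $152,496. Book value $256,391.
Year 4: 2,269 × $27 = $61,263. Book value $195,128.
Accumulated through year 4 = $572,561 − $195,128 = $377,433.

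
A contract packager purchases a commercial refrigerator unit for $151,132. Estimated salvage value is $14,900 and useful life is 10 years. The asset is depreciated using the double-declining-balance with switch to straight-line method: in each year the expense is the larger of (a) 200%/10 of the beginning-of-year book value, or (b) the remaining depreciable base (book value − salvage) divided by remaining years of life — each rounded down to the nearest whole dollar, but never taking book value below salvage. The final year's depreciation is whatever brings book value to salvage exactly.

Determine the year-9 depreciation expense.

Depreciable base = $151,132 − $14,900 = $136,232.
Year 1: DB = ⌊$151,132 × 200%/10⌋ = $30,226; SL = ⌊$136,232/10⌋ = $13,623 → take DB $30,226. Book value $120,906.
Year 2: DB = ⌊$120,906 × 200%/10⌋ = $24,181; SL = ⌊$106,006/9⌋ = $11,778 → take DB $24,181. Book value $96,725.
Year 3: DB = ⌊$96,725 × 200%/10⌋ = $19,345; SL = ⌊$81,825/8⌋ = $10,228 → take DB $19,345. Book value $77,380.
Year 4: DB = ⌊$77,380 × 200%/10⌋ = $15,476; SL = ⌊$62,480/7⌋ = $8,925 → take DB $15,476. Book value $61,904.
Year 5: DB = ⌊$61,904 × 200%/10⌋ = $12,380; SL = ⌊$47,004/6⌋ = $7,834 → take DB $12,380. Book value $49,524.
Year 6: DB = ⌊$49,524 × 200%/10⌋ = $9,904; SL = ⌊$34,624/5⌋ = $6,924 → take DB $9,904. Book value $39,620.
Year 7: DB = ⌊$39,620 × 200%/10⌋ = $7,924; SL = ⌊$24,720/4⌋ = $6,180 → take DB $7,924. Book value $31,696.
Year 8: DB = ⌊$31,696 × 200%/10⌋ = $6,339; SL = ⌊$16,796/3⌋ = $5,598 → take DB $6,339. Book value $25,357.
Year 9: DB = ⌊$25,357 × 200%/10⌋ = $5,071; SL = ⌊$10,457/2⌋ = $5,228 → take SL $5,228. Book value $20,129.

$5,228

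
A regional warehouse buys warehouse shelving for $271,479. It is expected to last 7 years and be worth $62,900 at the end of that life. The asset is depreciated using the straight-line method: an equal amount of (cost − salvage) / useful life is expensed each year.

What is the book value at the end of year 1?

Depreciable base = $271,479 − $62,900 = $208,579.
Annual expense = $208,579 / 7 = $29,797.
End of year 1: book value $241,682.

$241,682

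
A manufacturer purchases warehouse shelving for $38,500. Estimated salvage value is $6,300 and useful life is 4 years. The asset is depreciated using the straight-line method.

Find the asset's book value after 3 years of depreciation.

$14,350

Depreciable base = $38,500 − $6,300 = $32,200.
Annual expense = $32,200 / 4 = $8,050.
End of year 1: book value $30,450.
End of year 2: book value $22,400.
End of year 3: book value $14,350.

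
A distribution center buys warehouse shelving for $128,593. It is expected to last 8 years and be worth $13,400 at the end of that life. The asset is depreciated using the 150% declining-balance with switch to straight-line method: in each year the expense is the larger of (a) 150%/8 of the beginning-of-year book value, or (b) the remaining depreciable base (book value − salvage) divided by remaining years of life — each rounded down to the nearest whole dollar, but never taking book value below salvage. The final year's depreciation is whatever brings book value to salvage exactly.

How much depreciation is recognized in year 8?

Depreciable base = $128,593 − $13,400 = $115,193.
Year 1: DB = ⌊$128,593 × 150%/8⌋ = $24,111; SL = ⌊$115,193/8⌋ = $14,399 → take DB $24,111. Book value $104,482.
Year 2: DB = ⌊$104,482 × 150%/8⌋ = $19,590; SL = ⌊$91,082/7⌋ = $13,011 → take DB $19,590. Book value $84,892.
Year 3: DB = ⌊$84,892 × 150%/8⌋ = $15,917; SL = ⌊$71,492/6⌋ = $11,915 → take DB $15,917. Book value $68,975.
Year 4: DB = ⌊$68,975 × 150%/8⌋ = $12,932; SL = ⌊$55,575/5⌋ = $11,115 → take DB $12,932. Book value $56,043.
Year 5: DB = ⌊$56,043 × 150%/8⌋ = $10,508; SL = ⌊$42,643/4⌋ = $10,660 → take SL $10,660. Book value $45,383.
Year 6: DB = ⌊$45,383 × 150%/8⌋ = $8,509; SL = ⌊$31,983/3⌋ = $10,661 → take SL $10,661. Book value $34,722.
Year 7: DB = ⌊$34,722 × 150%/8⌋ = $6,510; SL = ⌊$21,322/2⌋ = $10,661 → take SL $10,661. Book value $24,061.
Year 8 (final): $24,061 − $13,400 = $10,661. Book value $13,400.

$10,661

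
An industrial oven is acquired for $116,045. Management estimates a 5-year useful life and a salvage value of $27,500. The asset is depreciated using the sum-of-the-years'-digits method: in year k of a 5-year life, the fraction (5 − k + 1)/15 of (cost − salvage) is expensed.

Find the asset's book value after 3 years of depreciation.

$45,209

Depreciable base = $116,045 − $27,500 = $88,545.
Sum of the years' digits = 5+4+3+2+1 = 15.
Year 1: $88,545 × 5/15 = $29,515. Book value $86,530.
Year 2: $88,545 × 4/15 = $23,612. Book value $62,918.
Year 3: $88,545 × 3/15 = $17,709. Book value $45,209.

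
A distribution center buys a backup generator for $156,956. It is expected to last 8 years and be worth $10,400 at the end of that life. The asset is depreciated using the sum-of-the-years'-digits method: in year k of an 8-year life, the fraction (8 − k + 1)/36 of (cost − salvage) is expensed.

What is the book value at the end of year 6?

$22,613

Depreciable base = $156,956 − $10,400 = $146,556.
Sum of the years' digits = 8+7+6+5+4+3+2+1 = 36.
Year 1: $146,556 × 8/36 = $32,568. Book value $124,388.
Year 2: $146,556 × 7/36 = $28,497. Book value $95,891.
Year 3: $146,556 × 6/36 = $24,426. Book value $71,465.
Year 4: $146,556 × 5/36 = $20,355. Book value $51,110.
Year 5: $146,556 × 4/36 = $16,284. Book value $34,826.
Year 6: $146,556 × 3/36 = $12,213. Book value $22,613.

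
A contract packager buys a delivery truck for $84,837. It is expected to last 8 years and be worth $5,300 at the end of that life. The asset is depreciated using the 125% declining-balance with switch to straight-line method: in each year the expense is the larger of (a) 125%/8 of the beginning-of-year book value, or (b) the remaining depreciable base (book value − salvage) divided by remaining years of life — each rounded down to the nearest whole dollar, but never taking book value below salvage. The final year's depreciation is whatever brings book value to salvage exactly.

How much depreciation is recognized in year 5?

Depreciable base = $84,837 − $5,300 = $79,537.
Year 1: DB = ⌊$84,837 × 125%/8⌋ = $13,255; SL = ⌊$79,537/8⌋ = $9,942 → take DB $13,255. Book value $71,582.
Year 2: DB = ⌊$71,582 × 125%/8⌋ = $11,184; SL = ⌊$66,282/7⌋ = $9,468 → take DB $11,184. Book value $60,398.
Year 3: DB = ⌊$60,398 × 125%/8⌋ = $9,437; SL = ⌊$55,098/6⌋ = $9,183 → take DB $9,437. Book value $50,961.
Year 4: DB = ⌊$50,961 × 125%/8⌋ = $7,962; SL = ⌊$45,661/5⌋ = $9,132 → take SL $9,132. Book value $41,829.
Year 5: DB = ⌊$41,829 × 125%/8⌋ = $6,535; SL = ⌊$36,529/4⌋ = $9,132 → take SL $9,132. Book value $32,697.

$9,132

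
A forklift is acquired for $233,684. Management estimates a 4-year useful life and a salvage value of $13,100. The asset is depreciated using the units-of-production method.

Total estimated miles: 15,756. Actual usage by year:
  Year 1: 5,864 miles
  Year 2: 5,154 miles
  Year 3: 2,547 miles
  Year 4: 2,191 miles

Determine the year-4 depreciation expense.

$30,674

Depreciable base = $233,684 − $13,100 = $220,584.
Rate = $220,584 / 15,756 miles = $14 per mile.
Year 1: 5,864 × $14 = $82,096. Book value $151,588.
Year 2: 5,154 × $14 = $72,156. Book value $79,432.
Year 3: 2,547 × $14 = $35,658. Book value $43,774.
Year 4: 2,191 × $14 = $30,674. Book value $13,100.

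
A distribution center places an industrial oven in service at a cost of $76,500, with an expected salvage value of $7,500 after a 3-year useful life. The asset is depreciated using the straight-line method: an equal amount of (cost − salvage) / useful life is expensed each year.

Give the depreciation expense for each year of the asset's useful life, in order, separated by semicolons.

Depreciable base = $76,500 − $7,500 = $69,000.
Annual expense = $69,000 / 3 = $23,000.
End of year 1: book value $53,500.
End of year 2: book value $30,500.
End of year 3: book value $7,500.

$23,000; $23,000; $23,000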